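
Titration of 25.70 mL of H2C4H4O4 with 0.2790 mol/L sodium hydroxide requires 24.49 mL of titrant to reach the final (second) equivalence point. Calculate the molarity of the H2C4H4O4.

n(NaOH) = 0.2790 x 0.02449 = 0.006833 mol.
At the final (second) equivalence point, 2 mol OH^- react per mol H2C4H4O4, so n(H2C4H4O4) = 0.006833 / 2 = 0.003416 mol.
[H2C4H4O4] = 0.003416 / 0.02570 L = 0.133 M.

0.133 M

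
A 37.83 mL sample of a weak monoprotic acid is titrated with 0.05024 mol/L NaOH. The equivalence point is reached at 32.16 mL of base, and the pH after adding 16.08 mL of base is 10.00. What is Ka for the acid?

16.08 mL is half of the equivalence volume, so this is the half-equivalence point where [HA] = [A^-].
At half-equivalence pH = pKa, so pKa = 10.00.
Ka = 10^(-10.00) = 1.0 x 10^-10.

1.0 x 10^-10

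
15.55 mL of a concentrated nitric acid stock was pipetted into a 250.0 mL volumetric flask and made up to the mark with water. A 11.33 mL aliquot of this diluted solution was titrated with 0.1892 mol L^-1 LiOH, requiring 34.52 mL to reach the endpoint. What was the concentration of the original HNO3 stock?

9.27 M

n(LiOH) = 0.1892 x 0.03452 = 0.006531 mol.
n(HNO3) in the aliquot = 0.006531 mol.
[diluted HNO3] = 0.006531 / 0.01133 = 0.5765 M.
Dilution factor = 250.0/15.55 = 16.08, so [stock] = 0.5765 x 16.08 = 9.27 M.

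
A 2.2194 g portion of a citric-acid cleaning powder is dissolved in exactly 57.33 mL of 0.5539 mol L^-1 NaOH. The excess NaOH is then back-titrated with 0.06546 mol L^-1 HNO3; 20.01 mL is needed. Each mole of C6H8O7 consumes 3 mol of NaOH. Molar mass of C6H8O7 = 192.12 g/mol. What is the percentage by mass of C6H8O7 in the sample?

87.8%

Total n(NaOH) added = 0.5539 x 0.05733 = 0.03176 mol.
n(HNO3) used = 0.06546 x 0.02001 = 0.001310 mol, which equals the excess n(NaOH).
So n(NaOH) consumed by the sample = 0.03176 - 0.001310 = 0.03045 mol.
n(C6H8O7) = 0.03045 / 3 = 0.01015 mol.
mass C6H8O7 = 0.01015 x 192.12 = 1.950 g, so %C6H8O7 = 1.950/2.2194 x 100 = 87.8%.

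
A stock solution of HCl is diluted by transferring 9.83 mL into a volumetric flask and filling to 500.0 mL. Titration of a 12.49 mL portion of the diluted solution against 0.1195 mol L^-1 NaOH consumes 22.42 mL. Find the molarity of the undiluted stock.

10.9 M

n(NaOH) = 0.1195 x 0.02242 = 0.002679 mol.
n(HCl) in the aliquot = 0.002679 mol.
[diluted HCl] = 0.002679 / 0.01249 = 0.2145 M.
Dilution factor = 500.0/9.830 = 50.86, so [stock] = 0.2145 x 50.86 = 10.9 M.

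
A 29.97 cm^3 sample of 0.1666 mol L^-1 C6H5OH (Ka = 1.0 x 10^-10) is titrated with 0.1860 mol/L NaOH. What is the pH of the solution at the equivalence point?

11.47

n(C6H5OH) = 0.1666 x 0.02997 = 0.004993 mol; V(NaOH) at equivalence = 0.004993/0.1860 = 0.02684 L.
At equivalence all the acid is converted to C6H5O-; total volume = 0.02997 + 0.02684 = 0.05681 L, so [C6H5O-] = 0.004993/0.05681 = 0.08788 M.
Kb = Kw/Ka = 1.0e-14 / 1.0 x 10^-10 = 0.000100.
[OH^-] = sqrt(Kb x [C6H5O-]) = sqrt(0.000100 x 0.08788) = 0.00296 M.
pOH = 2.53, so pH = 14.00 - 2.53 = 11.47.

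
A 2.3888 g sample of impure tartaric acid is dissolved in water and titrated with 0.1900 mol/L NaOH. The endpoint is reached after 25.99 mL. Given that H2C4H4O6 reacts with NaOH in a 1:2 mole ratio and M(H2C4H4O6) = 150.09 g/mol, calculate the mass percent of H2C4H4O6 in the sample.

15.5%

n(NaOH) = 0.1900 x 0.02599 = 0.004938 mol.
n(H2C4H4O6) = 0.004938 / 2 = 0.002469 mol.
mass of H2C4H4O6 = 0.002469 x 150.09 = 0.3706 g.
% purity = 0.3706 / 2.3888 x 100 = 15.5%.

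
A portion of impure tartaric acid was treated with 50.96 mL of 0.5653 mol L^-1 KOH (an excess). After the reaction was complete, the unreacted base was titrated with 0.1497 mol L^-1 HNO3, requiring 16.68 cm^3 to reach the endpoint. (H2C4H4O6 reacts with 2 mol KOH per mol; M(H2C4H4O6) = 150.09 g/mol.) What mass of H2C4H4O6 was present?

Total n(KOH) added = 0.5653 x 0.05096 = 0.02881 mol.
n(HNO3) used = 0.1497 x 0.01668 = 0.002497 mol, which equals the excess n(KOH).
So n(KOH) consumed by the sample = 0.02881 - 0.002497 = 0.02631 mol.
n(H2C4H4O6) = 0.02631 / 2 = 0.01316 mol.
mass = 0.01316 mol x 150.09 g/mol = 1.97 g.

1.97 g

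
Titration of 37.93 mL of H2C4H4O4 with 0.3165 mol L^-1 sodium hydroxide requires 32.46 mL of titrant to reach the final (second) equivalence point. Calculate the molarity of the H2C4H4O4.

0.135 M

n(NaOH) = 0.3165 x 0.03246 = 0.01027 mol.
At the final (second) equivalence point, 2 mol OH^- react per mol H2C4H4O4, so n(H2C4H4O4) = 0.01027 / 2 = 0.005137 mol.
[H2C4H4O4] = 0.005137 / 0.03793 L = 0.135 M.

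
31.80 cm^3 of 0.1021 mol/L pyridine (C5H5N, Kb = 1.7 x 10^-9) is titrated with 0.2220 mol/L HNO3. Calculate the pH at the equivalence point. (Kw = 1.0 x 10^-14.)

3.19

n(C5H5N) = 0.1021 x 0.03180 = 0.003247 mol; V(HNO3) at equivalence = 0.003247/0.2220 = 0.01463 L.
At equivalence the base is fully converted to C5H5NH+; total volume = 0.04643 L, so [C5H5NH+] = 0.003247/0.04643 = 0.06994 M.
Ka(C5H5NH+) = Kw/Kb = 1.0e-14 / 1.7 x 10^-9 = 5.88e-6.
[H^+] = sqrt(Ka x [C5H5NH+]) = sqrt(5.88e-6 x 0.06994) = 0.000641 M.
pH = -log(0.000641) = 3.19.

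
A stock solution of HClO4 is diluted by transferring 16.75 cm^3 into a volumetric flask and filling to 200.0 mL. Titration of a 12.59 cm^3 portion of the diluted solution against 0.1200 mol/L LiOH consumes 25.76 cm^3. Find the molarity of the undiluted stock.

n(LiOH) = 0.1200 x 0.02576 = 0.003091 mol.
n(HClO4) in the aliquot = 0.003091 mol.
[diluted HClO4] = 0.003091 / 0.01259 = 0.2455 M.
Dilution factor = 200.0/16.75 = 11.94, so [stock] = 0.2455 x 11.94 = 2.93 M.

2.93 M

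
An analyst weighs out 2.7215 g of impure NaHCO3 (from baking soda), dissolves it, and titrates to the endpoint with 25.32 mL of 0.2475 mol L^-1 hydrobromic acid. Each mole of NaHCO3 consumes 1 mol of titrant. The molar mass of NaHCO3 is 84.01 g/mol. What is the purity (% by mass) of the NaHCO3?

19.3%

n(HBr) = 0.2475 x 0.02532 = 0.006267 mol.
n(NaHCO3) = 0.006267 / 1 = 0.006267 mol.
mass of NaHCO3 = 0.006267 x 84.01 = 0.5265 g.
% purity = 0.5265 / 2.7215 x 100 = 19.3%.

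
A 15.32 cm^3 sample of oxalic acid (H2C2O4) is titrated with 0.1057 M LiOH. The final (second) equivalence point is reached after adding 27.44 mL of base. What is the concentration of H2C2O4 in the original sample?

0.0947 M

n(LiOH) = 0.1057 x 0.02744 = 0.002900 mol.
At the final (second) equivalence point, 2 mol OH^- react per mol H2C2O4, so n(H2C2O4) = 0.002900 / 2 = 0.001450 mol.
[H2C2O4] = 0.001450 / 0.01532 L = 0.0947 M.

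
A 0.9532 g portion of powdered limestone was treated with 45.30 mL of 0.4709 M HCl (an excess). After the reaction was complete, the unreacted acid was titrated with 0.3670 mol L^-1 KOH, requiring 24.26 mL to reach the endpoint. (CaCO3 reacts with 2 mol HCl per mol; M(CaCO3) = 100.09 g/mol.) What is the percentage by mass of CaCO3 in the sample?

Total n(HCl) added = 0.4709 x 0.04530 = 0.02133 mol.
n(KOH) used = 0.3670 x 0.02426 = 0.008903 mol, which equals the excess n(HCl).
So n(HCl) consumed by the sample = 0.02133 - 0.008903 = 0.01243 mol.
n(CaCO3) = 0.01243 / 2 = 0.006214 mol.
mass CaCO3 = 0.006214 x 100.09 = 0.6220 g, so %CaCO3 = 0.6220/0.9532 x 100 = 65.3%.

65.3%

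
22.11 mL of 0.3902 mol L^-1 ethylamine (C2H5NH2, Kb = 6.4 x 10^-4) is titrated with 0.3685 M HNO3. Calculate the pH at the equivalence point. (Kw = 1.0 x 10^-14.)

n(C2H5NH2) = 0.3902 x 0.02211 = 0.008627 mol; V(HNO3) at equivalence = 0.008627/0.3685 = 0.02341 L.
At equivalence the base is fully converted to C2H5NH3+; total volume = 0.04552 L, so [C2H5NH3+] = 0.008627/0.04552 = 0.1895 M.
Ka(C2H5NH3+) = Kw/Kb = 1.0e-14 / 6.4 x 10^-4 = 1.56e-11.
[H^+] = sqrt(Ka x [C2H5NH3+]) = sqrt(1.56e-11 x 0.1895) = 1.72e-6 M.
pH = -log(1.72e-6) = 5.76.

5.76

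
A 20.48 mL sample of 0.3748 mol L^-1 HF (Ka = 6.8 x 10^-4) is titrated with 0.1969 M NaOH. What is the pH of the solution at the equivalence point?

8.14

n(HF) = 0.3748 x 0.02048 = 0.007676 mol; V(NaOH) at equivalence = 0.007676/0.1969 = 0.03898 L.
At equivalence all the acid is converted to F-; total volume = 0.02048 + 0.03898 = 0.05946 L, so [F-] = 0.007676/0.05946 = 0.1291 M.
Kb = Kw/Ka = 1.0e-14 / 6.8 x 10^-4 = 1.47e-11.
[OH^-] = sqrt(Kb x [F-]) = sqrt(1.47e-11 x 0.1291) = 1.38e-6 M.
pOH = 5.86, so pH = 14.00 - 5.86 = 8.14.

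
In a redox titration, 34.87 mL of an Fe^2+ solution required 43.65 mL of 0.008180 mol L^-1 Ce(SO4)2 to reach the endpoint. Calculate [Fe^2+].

0.0102 M

n(Ce(SO4)2) = 0.008180 x 0.04365 = 0.0003571 mol.
From the balanced equation, 1 mol Ce(SO4)2 reacts with 1 mol Fe^2+, so n(Fe^2+) = 0.0003571 x 1/1 = 0.0003571 mol.
[Fe^2+] = 0.0003571 / 0.03487 L = 0.0102 M.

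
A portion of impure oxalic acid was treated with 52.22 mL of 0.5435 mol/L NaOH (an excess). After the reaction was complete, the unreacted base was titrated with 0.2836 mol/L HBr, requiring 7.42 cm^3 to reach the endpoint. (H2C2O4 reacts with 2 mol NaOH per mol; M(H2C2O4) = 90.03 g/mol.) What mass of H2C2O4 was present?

1.18 g

Total n(NaOH) added = 0.5435 x 0.05222 = 0.02838 mol.
n(HBr) used = 0.2836 x 0.007420 = 0.002104 mol, which equals the excess n(NaOH).
So n(NaOH) consumed by the sample = 0.02838 - 0.002104 = 0.02628 mol.
n(H2C2O4) = 0.02628 / 2 = 0.01314 mol.
mass = 0.01314 mol x 90.03 g/mol = 1.18 g.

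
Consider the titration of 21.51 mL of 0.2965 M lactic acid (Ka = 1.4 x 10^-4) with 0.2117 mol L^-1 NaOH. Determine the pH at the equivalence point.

8.47

n(HC3H5O3) = 0.2965 x 0.02151 = 0.006378 mol; V(NaOH) at equivalence = 0.006378/0.2117 = 0.03013 L.
At equivalence all the acid is converted to C3H5O3-; total volume = 0.02151 + 0.03013 = 0.05164 L, so [C3H5O3-] = 0.006378/0.05164 = 0.1235 M.
Kb = Kw/Ka = 1.0e-14 / 1.4 x 10^-4 = 7.14e-11.
[OH^-] = sqrt(Kb x [C3H5O3-]) = sqrt(7.14e-11 x 0.1235) = 2.97e-6 M.
pOH = 5.53, so pH = 14.00 - 5.53 = 8.47.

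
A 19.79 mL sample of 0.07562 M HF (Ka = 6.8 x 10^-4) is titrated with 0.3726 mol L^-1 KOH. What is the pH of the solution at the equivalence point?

7.98

n(HF) = 0.07562 x 0.01979 = 0.001497 mol; V(KOH) at equivalence = 0.001497/0.3726 = 0.004016 L.
At equivalence all the acid is converted to F-; total volume = 0.01979 + 0.004016 = 0.02381 L, so [F-] = 0.001497/0.02381 = 0.06286 M.
Kb = Kw/Ka = 1.0e-14 / 6.8 x 10^-4 = 1.47e-11.
[OH^-] = sqrt(Kb x [F-]) = sqrt(1.47e-11 x 0.06286) = 9.61e-7 M.
pOH = 6.02, so pH = 14.00 - 6.02 = 7.98.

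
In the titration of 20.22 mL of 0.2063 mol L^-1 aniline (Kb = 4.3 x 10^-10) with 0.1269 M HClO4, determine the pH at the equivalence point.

2.87

n(C6H5NH2) = 0.2063 x 0.02022 = 0.004171 mol; V(HClO4) at equivalence = 0.004171/0.1269 = 0.03287 L.
At equivalence the base is fully converted to C6H5NH3+; total volume = 0.05309 L, so [C6H5NH3+] = 0.004171/0.05309 = 0.07857 M.
Ka(C6H5NH3+) = Kw/Kb = 1.0e-14 / 4.3 x 10^-10 = 2.33e-5.
[H^+] = sqrt(Ka x [C6H5NH3+]) = sqrt(2.33e-5 x 0.07857) = 0.00135 M.
pH = -log(0.00135) = 2.87.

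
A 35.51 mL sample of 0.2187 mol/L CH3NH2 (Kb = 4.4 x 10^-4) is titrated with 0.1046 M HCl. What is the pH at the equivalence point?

n(CH3NH2) = 0.2187 x 0.03551 = 0.007766 mol; V(HCl) at equivalence = 0.007766/0.1046 = 0.07425 L.
At equivalence the base is fully converted to CH3NH3+; total volume = 0.1098 L, so [CH3NH3+] = 0.007766/0.1098 = 0.07076 M.
Ka(CH3NH3+) = Kw/Kb = 1.0e-14 / 4.4 x 10^-4 = 2.27e-11.
[H^+] = sqrt(Ka x [CH3NH3+]) = sqrt(2.27e-11 x 0.07076) = 1.27e-6 M.
pH = -log(1.27e-6) = 5.90.

5.90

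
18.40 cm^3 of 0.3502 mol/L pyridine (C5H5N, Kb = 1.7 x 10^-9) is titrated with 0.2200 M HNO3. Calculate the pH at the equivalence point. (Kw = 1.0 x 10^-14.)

3.05

n(C5H5N) = 0.3502 x 0.01840 = 0.006444 mol; V(HNO3) at equivalence = 0.006444/0.2200 = 0.02929 L.
At equivalence the base is fully converted to C5H5NH+; total volume = 0.04769 L, so [C5H5NH+] = 0.006444/0.04769 = 0.1351 M.
Ka(C5H5NH+) = Kw/Kb = 1.0e-14 / 1.7 x 10^-9 = 5.88e-6.
[H^+] = sqrt(Ka x [C5H5NH+]) = sqrt(5.88e-6 x 0.1351) = 0.000892 M.
pH = -log(0.000892) = 3.05.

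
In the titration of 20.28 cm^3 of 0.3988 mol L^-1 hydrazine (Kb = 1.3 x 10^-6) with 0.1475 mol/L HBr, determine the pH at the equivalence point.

n(N2H4) = 0.3988 x 0.02028 = 0.008088 mol; V(HBr) at equivalence = 0.008088/0.1475 = 0.05483 L.
At equivalence the base is fully converted to N2H5+; total volume = 0.07511 L, so [N2H5+] = 0.008088/0.07511 = 0.1077 M.
Ka(N2H5+) = Kw/Kb = 1.0e-14 / 1.3 x 10^-6 = 7.69e-9.
[H^+] = sqrt(Ka x [N2H5+]) = sqrt(7.69e-9 x 0.1077) = 2.88e-5 M.
pH = -log(2.88e-5) = 4.54.

4.54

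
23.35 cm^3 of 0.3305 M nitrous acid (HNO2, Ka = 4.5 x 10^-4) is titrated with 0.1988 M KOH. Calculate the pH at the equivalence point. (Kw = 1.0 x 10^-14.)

n(HNO2) = 0.3305 x 0.02335 = 0.007717 mol; V(KOH) at equivalence = 0.007717/0.1988 = 0.03882 L.
At equivalence all the acid is converted to NO2-; total volume = 0.02335 + 0.03882 = 0.06217 L, so [NO2-] = 0.007717/0.06217 = 0.1241 M.
Kb = Kw/Ka = 1.0e-14 / 4.5 x 10^-4 = 2.22e-11.
[OH^-] = sqrt(Kb x [NO2-]) = sqrt(2.22e-11 x 0.1241) = 1.66e-6 M.
pOH = 5.78, so pH = 14.00 - 5.78 = 8.22.

8.22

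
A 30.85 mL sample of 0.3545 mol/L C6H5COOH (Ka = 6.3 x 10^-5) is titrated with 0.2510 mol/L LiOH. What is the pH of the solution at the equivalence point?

n(C6H5COOH) = 0.3545 x 0.03085 = 0.01094 mol; V(LiOH) at equivalence = 0.01094/0.2510 = 0.04357 L.
At equivalence all the acid is converted to C6H5COO-; total volume = 0.03085 + 0.04357 = 0.07442 L, so [C6H5COO-] = 0.01094/0.07442 = 0.1470 M.
Kb = Kw/Ka = 1.0e-14 / 6.3 x 10^-5 = 1.59e-10.
[OH^-] = sqrt(Kb x [C6H5COO-]) = sqrt(1.59e-10 x 0.1470) = 4.83e-6 M.
pOH = 5.32, so pH = 14.00 - 5.32 = 8.68.

8.68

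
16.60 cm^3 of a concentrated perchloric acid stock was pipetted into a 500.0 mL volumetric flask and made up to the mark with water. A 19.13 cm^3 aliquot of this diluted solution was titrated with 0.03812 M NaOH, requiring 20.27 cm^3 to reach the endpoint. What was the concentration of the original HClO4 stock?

n(NaOH) = 0.03812 x 0.02027 = 0.0007727 mol.
n(HClO4) in the aliquot = 0.0007727 mol.
[diluted HClO4] = 0.0007727 / 0.01913 = 0.04039 M.
Dilution factor = 500.0/16.60 = 30.12, so [stock] = 0.04039 x 30.12 = 1.22 M.

1.22 M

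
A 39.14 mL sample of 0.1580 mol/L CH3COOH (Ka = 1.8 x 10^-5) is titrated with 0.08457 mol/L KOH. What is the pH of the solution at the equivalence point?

8.74

n(CH3COOH) = 0.1580 x 0.03914 = 0.006184 mol; V(KOH) at equivalence = 0.006184/0.08457 = 0.07312 L.
At equivalence all the acid is converted to CH3COO-; total volume = 0.03914 + 0.07312 = 0.1123 L, so [CH3COO-] = 0.006184/0.1123 = 0.05509 M.
Kb = Kw/Ka = 1.0e-14 / 1.8 x 10^-5 = 5.56e-10.
[OH^-] = sqrt(Kb x [CH3COO-]) = sqrt(5.56e-10 x 0.05509) = 5.53e-6 M.
pOH = 5.26, so pH = 14.00 - 5.26 = 8.74.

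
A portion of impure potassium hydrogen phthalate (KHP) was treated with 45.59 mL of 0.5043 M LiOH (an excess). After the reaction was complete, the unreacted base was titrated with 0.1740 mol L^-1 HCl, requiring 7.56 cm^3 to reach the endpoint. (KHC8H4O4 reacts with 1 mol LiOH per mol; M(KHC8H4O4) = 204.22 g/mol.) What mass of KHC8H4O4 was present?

4.43 g

Total n(LiOH) added = 0.5043 x 0.04559 = 0.02299 mol.
n(HCl) used = 0.1740 x 0.007560 = 0.001315 mol, which equals the excess n(LiOH).
So n(LiOH) consumed by the sample = 0.02299 - 0.001315 = 0.02168 mol.
n(KHC8H4O4) = 0.02168 / 1 = 0.02168 mol.
mass = 0.02168 mol x 204.22 g/mol = 4.43 g.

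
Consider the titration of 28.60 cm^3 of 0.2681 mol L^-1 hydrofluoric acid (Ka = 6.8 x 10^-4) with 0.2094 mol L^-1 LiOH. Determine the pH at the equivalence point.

8.12

n(HF) = 0.2681 x 0.02860 = 0.007668 mol; V(LiOH) at equivalence = 0.007668/0.2094 = 0.03662 L.
At equivalence all the acid is converted to F-; total volume = 0.02860 + 0.03662 = 0.06522 L, so [F-] = 0.007668/0.06522 = 0.1176 M.
Kb = Kw/Ka = 1.0e-14 / 6.8 x 10^-4 = 1.47e-11.
[OH^-] = sqrt(Kb x [F-]) = sqrt(1.47e-11 x 0.1176) = 1.31e-6 M.
pOH = 5.88, so pH = 14.00 - 5.88 = 8.12.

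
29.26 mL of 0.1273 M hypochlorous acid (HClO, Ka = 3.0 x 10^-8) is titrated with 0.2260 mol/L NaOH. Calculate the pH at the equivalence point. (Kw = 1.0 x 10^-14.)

n(HClO) = 0.1273 x 0.02926 = 0.003725 mol; V(NaOH) at equivalence = 0.003725/0.2260 = 0.01648 L.
At equivalence all the acid is converted to ClO-; total volume = 0.02926 + 0.01648 = 0.04574 L, so [ClO-] = 0.003725/0.04574 = 0.08143 M.
Kb = Kw/Ka = 1.0e-14 / 3.0 x 10^-8 = 3.33e-7.
[OH^-] = sqrt(Kb x [ClO-]) = sqrt(3.33e-7 x 0.08143) = 0.000165 M.
pOH = 3.78, so pH = 14.00 - 3.78 = 10.22.

10.22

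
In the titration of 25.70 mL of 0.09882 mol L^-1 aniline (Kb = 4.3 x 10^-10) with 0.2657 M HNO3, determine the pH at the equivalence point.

n(C6H5NH2) = 0.09882 x 0.02570 = 0.002540 mol; V(HNO3) at equivalence = 0.002540/0.2657 = 0.009558 L.
At equivalence the base is fully converted to C6H5NH3+; total volume = 0.03526 L, so [C6H5NH3+] = 0.002540/0.03526 = 0.07203 M.
Ka(C6H5NH3+) = Kw/Kb = 1.0e-14 / 4.3 x 10^-10 = 2.33e-5.
[H^+] = sqrt(Ka x [C6H5NH3+]) = sqrt(2.33e-5 x 0.07203) = 0.00129 M.
pH = -log(0.00129) = 2.89.

2.89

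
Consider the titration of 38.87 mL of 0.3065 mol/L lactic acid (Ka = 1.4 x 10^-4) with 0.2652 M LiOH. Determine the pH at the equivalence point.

8.50

n(HC3H5O3) = 0.3065 x 0.03887 = 0.01191 mol; V(LiOH) at equivalence = 0.01191/0.2652 = 0.04492 L.
At equivalence all the acid is converted to C3H5O3-; total volume = 0.03887 + 0.04492 = 0.08379 L, so [C3H5O3-] = 0.01191/0.08379 = 0.1422 M.
Kb = Kw/Ka = 1.0e-14 / 1.4 x 10^-4 = 7.14e-11.
[OH^-] = sqrt(Kb x [C3H5O3-]) = sqrt(7.14e-11 x 0.1422) = 3.19e-6 M.
pOH = 5.50, so pH = 14.00 - 5.50 = 8.50.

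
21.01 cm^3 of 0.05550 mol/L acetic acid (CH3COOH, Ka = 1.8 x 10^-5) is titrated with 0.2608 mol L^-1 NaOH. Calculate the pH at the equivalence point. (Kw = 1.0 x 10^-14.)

8.70

n(CH3COOH) = 0.05550 x 0.02101 = 0.001166 mol; V(NaOH) at equivalence = 0.001166/0.2608 = 0.004471 L.
At equivalence all the acid is converted to CH3COO-; total volume = 0.02101 + 0.004471 = 0.02548 L, so [CH3COO-] = 0.001166/0.02548 = 0.04576 M.
Kb = Kw/Ka = 1.0e-14 / 1.8 x 10^-5 = 5.56e-10.
[OH^-] = sqrt(Kb x [CH3COO-]) = sqrt(5.56e-10 x 0.04576) = 5.04e-6 M.
pOH = 5.30, so pH = 14.00 - 5.30 = 8.70.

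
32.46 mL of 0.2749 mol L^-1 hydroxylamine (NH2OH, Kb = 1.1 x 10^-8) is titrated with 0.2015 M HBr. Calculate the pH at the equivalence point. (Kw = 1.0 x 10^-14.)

n(NH2OH) = 0.2749 x 0.03246 = 0.008923 mol; V(HBr) at equivalence = 0.008923/0.2015 = 0.04428 L.
At equivalence the base is fully converted to NH3OH+; total volume = 0.07674 L, so [NH3OH+] = 0.008923/0.07674 = 0.1163 M.
Ka(NH3OH+) = Kw/Kb = 1.0e-14 / 1.1 x 10^-8 = 9.09e-7.
[H^+] = sqrt(Ka x [NH3OH+]) = sqrt(9.09e-7 x 0.1163) = 0.000325 M.
pH = -log(0.000325) = 3.49.

3.49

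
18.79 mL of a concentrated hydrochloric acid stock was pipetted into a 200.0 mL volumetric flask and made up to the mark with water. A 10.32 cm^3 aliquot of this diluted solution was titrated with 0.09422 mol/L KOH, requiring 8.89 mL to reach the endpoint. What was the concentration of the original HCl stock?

n(KOH) = 0.09422 x 0.008890 = 0.0008376 mol.
n(HCl) in the aliquot = 0.0008376 mol.
[diluted HCl] = 0.0008376 / 0.01032 = 0.08116 M.
Dilution factor = 200.0/18.79 = 10.64, so [stock] = 0.08116 x 10.64 = 0.864 M.

0.864 M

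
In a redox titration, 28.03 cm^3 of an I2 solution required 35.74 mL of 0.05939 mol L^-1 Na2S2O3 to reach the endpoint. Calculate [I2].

0.0379 M

n(Na2S2O3) = 0.05939 x 0.03574 = 0.002123 mol.
From the balanced equation, 2 mol Na2S2O3 reacts with 1 mol I2, so n(I2) = 0.002123 x 1/2 = 0.001061 mol.
[I2] = 0.001061 / 0.02803 L = 0.0379 M.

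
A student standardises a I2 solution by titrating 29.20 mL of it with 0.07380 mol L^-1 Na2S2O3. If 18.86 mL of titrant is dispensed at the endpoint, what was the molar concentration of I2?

0.0238 M

n(Na2S2O3) = 0.07380 x 0.01886 = 0.001392 mol.
From the balanced equation, 2 mol Na2S2O3 reacts with 1 mol I2, so n(I2) = 0.001392 x 1/2 = 0.0006959 mol.
[I2] = 0.0006959 / 0.02920 L = 0.0238 M.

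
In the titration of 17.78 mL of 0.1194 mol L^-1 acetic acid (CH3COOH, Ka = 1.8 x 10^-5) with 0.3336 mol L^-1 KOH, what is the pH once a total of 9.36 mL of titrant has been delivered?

12.57

n(acid) = 0.1194 x 0.01778 = 0.002123 mol; n(KOH) added = 0.3336 x 0.009360 = 0.003122 mol.
Base is in excess by 0.003122 - 0.002123 = 0.0009996 mol in a total volume of 0.02714 L.
[OH^-] = 0.0009996/0.02714 = 0.03683 M, so pOH = 1.43 and pH = 14.00 - 1.43 = 12.57.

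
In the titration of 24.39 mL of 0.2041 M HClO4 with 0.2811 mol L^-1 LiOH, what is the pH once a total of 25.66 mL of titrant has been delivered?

12.65

n(acid) = 0.2041 x 0.02439 = 0.004978 mol; n(LiOH) added = 0.2811 x 0.02566 = 0.007213 mol.
Base is in excess by 0.007213 - 0.004978 = 0.002235 mol in a total volume of 0.05005 L.
[OH^-] = 0.002235/0.05005 = 0.04466 M, so pOH = 1.35 and pH = 14.00 - 1.35 = 12.65.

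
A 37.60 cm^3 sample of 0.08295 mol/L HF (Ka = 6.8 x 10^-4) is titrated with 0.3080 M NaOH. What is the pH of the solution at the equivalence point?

n(HF) = 0.08295 x 0.03760 = 0.003119 mol; V(NaOH) at equivalence = 0.003119/0.3080 = 0.01013 L.
At equivalence all the acid is converted to F-; total volume = 0.03760 + 0.01013 = 0.04773 L, so [F-] = 0.003119/0.04773 = 0.06535 M.
Kb = Kw/Ka = 1.0e-14 / 6.8 x 10^-4 = 1.47e-11.
[OH^-] = sqrt(Kb x [F-]) = sqrt(1.47e-11 x 0.06535) = 9.80e-7 M.
pOH = 6.01, so pH = 14.00 - 6.01 = 7.99.

7.99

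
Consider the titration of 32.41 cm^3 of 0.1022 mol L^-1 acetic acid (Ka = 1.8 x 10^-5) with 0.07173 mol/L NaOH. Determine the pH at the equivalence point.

8.68

n(CH3COOH) = 0.1022 x 0.03241 = 0.003312 mol; V(NaOH) at equivalence = 0.003312/0.07173 = 0.04618 L.
At equivalence all the acid is converted to CH3COO-; total volume = 0.03241 + 0.04618 = 0.07859 L, so [CH3COO-] = 0.003312/0.07859 = 0.04215 M.
Kb = Kw/Ka = 1.0e-14 / 1.8 x 10^-5 = 5.56e-10.
[OH^-] = sqrt(Kb x [CH3COO-]) = sqrt(5.56e-10 x 0.04215) = 4.84e-6 M.
pOH = 5.32, so pH = 14.00 - 5.32 = 8.68.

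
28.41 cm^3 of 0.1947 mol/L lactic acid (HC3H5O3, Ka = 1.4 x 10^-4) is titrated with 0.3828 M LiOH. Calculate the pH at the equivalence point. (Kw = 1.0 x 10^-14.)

8.48

n(HC3H5O3) = 0.1947 x 0.02841 = 0.005531 mol; V(LiOH) at equivalence = 0.005531/0.3828 = 0.01445 L.
At equivalence all the acid is converted to C3H5O3-; total volume = 0.02841 + 0.01445 = 0.04286 L, so [C3H5O3-] = 0.005531/0.04286 = 0.1291 M.
Kb = Kw/Ka = 1.0e-14 / 1.4 x 10^-4 = 7.14e-11.
[OH^-] = sqrt(Kb x [C3H5O3-]) = sqrt(7.14e-11 x 0.1291) = 3.04e-6 M.
pOH = 5.52, so pH = 14.00 - 5.52 = 8.48.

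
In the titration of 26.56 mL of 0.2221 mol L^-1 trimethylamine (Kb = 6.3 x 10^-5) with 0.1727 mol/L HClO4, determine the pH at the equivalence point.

5.41

n((CH3)3N) = 0.2221 x 0.02656 = 0.005899 mol; V(HClO4) at equivalence = 0.005899/0.1727 = 0.03416 L.
At equivalence the base is fully converted to (CH3)3NH+; total volume = 0.06072 L, so [(CH3)3NH+] = 0.005899/0.06072 = 0.09715 M.
Ka((CH3)3NH+) = Kw/Kb = 1.0e-14 / 6.3 x 10^-5 = 1.59e-10.
[H^+] = sqrt(Ka x [(CH3)3NH+]) = sqrt(1.59e-10 x 0.09715) = 3.93e-6 M.
pH = -log(3.93e-6) = 5.41.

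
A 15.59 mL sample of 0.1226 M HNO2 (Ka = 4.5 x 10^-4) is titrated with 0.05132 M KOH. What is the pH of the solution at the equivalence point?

n(HNO2) = 0.1226 x 0.01559 = 0.001911 mol; V(KOH) at equivalence = 0.001911/0.05132 = 0.03724 L.
At equivalence all the acid is converted to NO2-; total volume = 0.01559 + 0.03724 = 0.05283 L, so [NO2-] = 0.001911/0.05283 = 0.03618 M.
Kb = Kw/Ka = 1.0e-14 / 4.5 x 10^-4 = 2.22e-11.
[OH^-] = sqrt(Kb x [NO2-]) = sqrt(2.22e-11 x 0.03618) = 8.97e-7 M.
pOH = 6.05, so pH = 14.00 - 6.05 = 7.95.

7.95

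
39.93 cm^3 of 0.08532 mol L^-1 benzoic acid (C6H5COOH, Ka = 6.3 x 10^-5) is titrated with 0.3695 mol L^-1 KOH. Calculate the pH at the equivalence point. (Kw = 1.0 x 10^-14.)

n(C6H5COOH) = 0.08532 x 0.03993 = 0.003407 mol; V(KOH) at equivalence = 0.003407/0.3695 = 0.009220 L.
At equivalence all the acid is converted to C6H5COO-; total volume = 0.03993 + 0.009220 = 0.04915 L, so [C6H5COO-] = 0.003407/0.04915 = 0.06931 M.
Kb = Kw/Ka = 1.0e-14 / 6.3 x 10^-5 = 1.59e-10.
[OH^-] = sqrt(Kb x [C6H5COO-]) = sqrt(1.59e-10 x 0.06931) = 3.32e-6 M.
pOH = 5.48, so pH = 14.00 - 5.48 = 8.52.

8.52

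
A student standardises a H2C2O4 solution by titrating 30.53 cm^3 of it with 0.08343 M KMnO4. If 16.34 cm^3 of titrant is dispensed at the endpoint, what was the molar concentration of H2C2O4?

n(KMnO4) = 0.08343 x 0.01634 = 0.001363 mol.
From the balanced equation, 2 mol KMnO4 reacts with 5 mol H2C2O4, so n(H2C2O4) = 0.001363 x 5/2 = 0.003408 mol.
[H2C2O4] = 0.003408 / 0.03053 L = 0.112 M.

0.112 M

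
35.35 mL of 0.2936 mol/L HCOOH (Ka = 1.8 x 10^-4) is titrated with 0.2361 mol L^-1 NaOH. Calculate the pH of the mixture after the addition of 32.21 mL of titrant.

Initial n(HCOOH) = 0.2936 x 0.03535 = 0.01038 mol.
n(NaOH) added = 0.2361 x 0.03221 = 0.007605 mol, converting that many moles of HCOOH to HCOO-.
Remaining n(HCOOH) = 0.002774 mol; n(HCOO-) = 0.007605 mol.
By Henderson-Hasselbalch, pH = pKa + log([A^-]/[HA]) = 3.74 + log(0.007605/0.002774) = 3.74 + (+0.44) = 4.18.

4.18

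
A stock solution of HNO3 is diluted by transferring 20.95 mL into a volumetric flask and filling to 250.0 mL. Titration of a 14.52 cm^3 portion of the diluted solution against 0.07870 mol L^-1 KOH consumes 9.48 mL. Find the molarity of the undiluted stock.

n(KOH) = 0.07870 x 0.009480 = 0.0007461 mol.
n(HNO3) in the aliquot = 0.0007461 mol.
[diluted HNO3] = 0.0007461 / 0.01452 = 0.05138 M.
Dilution factor = 250.0/20.95 = 11.93, so [stock] = 0.05138 x 11.93 = 0.613 M.

0.613 M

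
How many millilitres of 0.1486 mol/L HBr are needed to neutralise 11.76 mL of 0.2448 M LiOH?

19.4 mL

n(LiOH) = 0.2448 mol/L x 0.01176 L = 0.002879 mol.
At equivalence n(HBr) = n(LiOH) = 0.002879 mol.
V(HBr) = 0.002879 / 0.1486 = 0.01937 L = 19.4 mL.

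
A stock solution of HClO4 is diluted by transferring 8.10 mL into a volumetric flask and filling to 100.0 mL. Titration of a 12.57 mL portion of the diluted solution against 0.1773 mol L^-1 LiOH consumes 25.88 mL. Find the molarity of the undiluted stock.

4.51 M

n(LiOH) = 0.1773 x 0.02588 = 0.004589 mol.
n(HClO4) in the aliquot = 0.004589 mol.
[diluted HClO4] = 0.004589 / 0.01257 = 0.3650 M.
Dilution factor = 100.0/8.100 = 12.35, so [stock] = 0.3650 x 12.35 = 4.51 M.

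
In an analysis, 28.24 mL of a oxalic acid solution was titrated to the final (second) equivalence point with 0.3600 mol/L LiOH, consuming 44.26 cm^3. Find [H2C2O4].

n(LiOH) = 0.3600 x 0.04426 = 0.01593 mol.
At the final (second) equivalence point, 2 mol OH^- react per mol H2C2O4, so n(H2C2O4) = 0.01593 / 2 = 0.007967 mol.
[H2C2O4] = 0.007967 / 0.02824 L = 0.282 M.

0.282 M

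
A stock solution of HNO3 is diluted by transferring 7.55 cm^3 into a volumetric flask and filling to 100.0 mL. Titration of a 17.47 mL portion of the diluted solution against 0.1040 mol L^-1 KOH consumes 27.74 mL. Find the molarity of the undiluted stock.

2.19 M

n(KOH) = 0.1040 x 0.02774 = 0.002885 mol.
n(HNO3) in the aliquot = 0.002885 mol.
[diluted HNO3] = 0.002885 / 0.01747 = 0.1651 M.
Dilution factor = 100.0/7.550 = 13.25, so [stock] = 0.1651 x 13.25 = 2.19 M.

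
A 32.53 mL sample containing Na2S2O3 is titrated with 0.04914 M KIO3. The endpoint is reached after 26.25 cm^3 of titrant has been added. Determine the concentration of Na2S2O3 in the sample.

0.238 M

n(KIO3) = 0.04914 x 0.02625 = 0.001290 mol.
From the balanced equation, 1 mol KIO3 reacts with 6 mol Na2S2O3, so n(Na2S2O3) = 0.001290 x 6/1 = 0.007740 mol.
[Na2S2O3] = 0.007740 / 0.03253 L = 0.238 M.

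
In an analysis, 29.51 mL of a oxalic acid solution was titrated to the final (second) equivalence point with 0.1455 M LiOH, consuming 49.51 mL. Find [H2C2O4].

0.122 M

n(LiOH) = 0.1455 x 0.04951 = 0.007204 mol.
At the final (second) equivalence point, 2 mol OH^- react per mol H2C2O4, so n(H2C2O4) = 0.007204 / 2 = 0.003602 mol.
[H2C2O4] = 0.003602 / 0.02951 L = 0.122 M.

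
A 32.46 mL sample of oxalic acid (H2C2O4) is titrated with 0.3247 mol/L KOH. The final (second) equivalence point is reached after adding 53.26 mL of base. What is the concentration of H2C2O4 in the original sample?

n(KOH) = 0.3247 x 0.05326 = 0.01729 mol.
At the final (second) equivalence point, 2 mol OH^- react per mol H2C2O4, so n(H2C2O4) = 0.01729 / 2 = 0.008647 mol.
[H2C2O4] = 0.008647 / 0.03246 L = 0.266 M.

0.266 M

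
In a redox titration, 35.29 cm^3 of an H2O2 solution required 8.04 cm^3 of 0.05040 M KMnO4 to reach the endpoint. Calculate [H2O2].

0.0287 M

n(KMnO4) = 0.05040 x 0.008040 = 0.0004052 mol.
From the balanced equation, 2 mol KMnO4 reacts with 5 mol H2O2, so n(H2O2) = 0.0004052 x 5/2 = 0.001013 mol.
[H2O2] = 0.001013 / 0.03529 L = 0.0287 M.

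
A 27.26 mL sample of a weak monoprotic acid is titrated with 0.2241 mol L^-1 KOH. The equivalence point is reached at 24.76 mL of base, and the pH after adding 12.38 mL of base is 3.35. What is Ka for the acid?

12.38 mL is half of the equivalence volume, so this is the half-equivalence point where [HA] = [A^-].
At half-equivalence pH = pKa, so pKa = 3.35.
Ka = 10^(-3.35) = 4.5 x 10^-4.

4.5 x 10^-4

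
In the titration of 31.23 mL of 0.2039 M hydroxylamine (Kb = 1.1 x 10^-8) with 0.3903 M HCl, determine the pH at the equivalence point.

n(NH2OH) = 0.2039 x 0.03123 = 0.006368 mol; V(HCl) at equivalence = 0.006368/0.3903 = 0.01632 L.
At equivalence the base is fully converted to NH3OH+; total volume = 0.04755 L, so [NH3OH+] = 0.006368/0.04755 = 0.1339 M.
Ka(NH3OH+) = Kw/Kb = 1.0e-14 / 1.1 x 10^-8 = 9.09e-7.
[H^+] = sqrt(Ka x [NH3OH+]) = sqrt(9.09e-7 x 0.1339) = 0.000349 M.
pH = -log(0.000349) = 3.46.

3.46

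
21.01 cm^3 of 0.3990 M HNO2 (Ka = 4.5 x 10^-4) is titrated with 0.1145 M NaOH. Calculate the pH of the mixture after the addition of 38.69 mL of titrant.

Initial n(HNO2) = 0.3990 x 0.02101 = 0.008383 mol.
n(NaOH) added = 0.1145 x 0.03869 = 0.004430 mol, converting that many moles of HNO2 to NO2-.
Remaining n(HNO2) = 0.003953 mol; n(NO2-) = 0.004430 mol.
By Henderson-Hasselbalch, pH = pKa + log([A^-]/[HA]) = 3.35 + log(0.004430/0.003953) = 3.35 + (+0.05) = 3.40.

3.40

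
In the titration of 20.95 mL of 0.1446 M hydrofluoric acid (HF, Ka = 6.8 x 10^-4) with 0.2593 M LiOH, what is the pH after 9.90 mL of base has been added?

3.91

Initial n(HF) = 0.1446 x 0.02095 = 0.003029 mol.
n(LiOH) added = 0.2593 x 0.009900 = 0.002567 mol, converting that many moles of HF to F-.
Remaining n(HF) = 0.0004623 mol; n(F-) = 0.002567 mol.
By Henderson-Hasselbalch, pH = pKa + log([A^-]/[HA]) = 3.17 + log(0.002567/0.0004623) = 3.17 + (+0.74) = 3.91.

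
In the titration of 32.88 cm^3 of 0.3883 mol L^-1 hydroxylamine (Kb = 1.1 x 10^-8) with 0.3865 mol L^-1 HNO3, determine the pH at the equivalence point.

n(NH2OH) = 0.3883 x 0.03288 = 0.01277 mol; V(HNO3) at equivalence = 0.01277/0.3865 = 0.03303 L.
At equivalence the base is fully converted to NH3OH+; total volume = 0.06591 L, so [NH3OH+] = 0.01277/0.06591 = 0.1937 M.
Ka(NH3OH+) = Kw/Kb = 1.0e-14 / 1.1 x 10^-8 = 9.09e-7.
[H^+] = sqrt(Ka x [NH3OH+]) = sqrt(9.09e-7 x 0.1937) = 0.000420 M.
pH = -log(0.000420) = 3.38.

3.38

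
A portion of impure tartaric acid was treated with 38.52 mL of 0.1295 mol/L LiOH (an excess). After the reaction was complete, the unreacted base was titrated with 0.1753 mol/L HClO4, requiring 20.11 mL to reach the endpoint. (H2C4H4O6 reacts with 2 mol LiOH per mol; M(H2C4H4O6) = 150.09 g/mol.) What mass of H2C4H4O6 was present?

0.110 g

Total n(LiOH) added = 0.1295 x 0.03852 = 0.004988 mol.
n(HClO4) used = 0.1753 x 0.02011 = 0.003525 mol, which equals the excess n(LiOH).
So n(LiOH) consumed by the sample = 0.004988 - 0.003525 = 0.001463 mol.
n(H2C4H4O6) = 0.001463 / 2 = 0.0007315 mol.
mass = 0.0007315 mol x 150.09 g/mol = 0.110 g.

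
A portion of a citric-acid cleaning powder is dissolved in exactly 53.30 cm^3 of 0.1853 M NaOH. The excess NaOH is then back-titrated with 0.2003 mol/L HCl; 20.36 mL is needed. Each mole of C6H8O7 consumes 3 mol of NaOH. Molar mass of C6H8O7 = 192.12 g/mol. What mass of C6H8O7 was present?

0.371 g

Total n(NaOH) added = 0.1853 x 0.05330 = 0.009876 mol.
n(HCl) used = 0.2003 x 0.02036 = 0.004078 mol, which equals the excess n(NaOH).
So n(NaOH) consumed by the sample = 0.009876 - 0.004078 = 0.005798 mol.
n(C6H8O7) = 0.005798 / 3 = 0.001933 mol.
mass = 0.001933 mol x 192.12 g/mol = 0.371 g.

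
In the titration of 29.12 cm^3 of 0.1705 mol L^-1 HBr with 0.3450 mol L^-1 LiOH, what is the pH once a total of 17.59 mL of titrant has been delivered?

n(acid) = 0.1705 x 0.02912 = 0.004965 mol; n(LiOH) added = 0.3450 x 0.01759 = 0.006069 mol.
Base is in excess by 0.006069 - 0.004965 = 0.001104 mol in a total volume of 0.04671 L.
[OH^-] = 0.001104/0.04671 = 0.02363 M, so pOH = 1.63 and pH = 14.00 - 1.63 = 12.37.

12.37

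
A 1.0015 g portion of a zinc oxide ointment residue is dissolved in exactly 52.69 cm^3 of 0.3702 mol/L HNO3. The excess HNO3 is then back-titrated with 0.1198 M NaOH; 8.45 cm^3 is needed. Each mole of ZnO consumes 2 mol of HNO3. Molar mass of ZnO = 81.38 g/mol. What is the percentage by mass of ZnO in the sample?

Total n(HNO3) added = 0.3702 x 0.05269 = 0.01951 mol.
n(NaOH) used = 0.1198 x 0.008450 = 0.001012 mol, which equals the excess n(HNO3).
So n(HNO3) consumed by the sample = 0.01951 - 0.001012 = 0.01849 mol.
n(ZnO) = 0.01849 / 2 = 0.009247 mol.
mass ZnO = 0.009247 x 81.38 = 0.7525 g, so %ZnO = 0.7525/1.0015 x 100 = 75.1%.

75.1%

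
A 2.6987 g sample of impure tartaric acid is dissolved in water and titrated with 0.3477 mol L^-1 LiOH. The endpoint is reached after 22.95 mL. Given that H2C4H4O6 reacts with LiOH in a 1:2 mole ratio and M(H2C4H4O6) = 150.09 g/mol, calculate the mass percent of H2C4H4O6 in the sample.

22.2%

n(LiOH) = 0.3477 x 0.02295 = 0.007980 mol.
n(H2C4H4O6) = 0.007980 / 2 = 0.003990 mol.
mass of H2C4H4O6 = 0.003990 x 150.09 = 0.5988 g.
% purity = 0.5988 / 2.6987 x 100 = 22.2%.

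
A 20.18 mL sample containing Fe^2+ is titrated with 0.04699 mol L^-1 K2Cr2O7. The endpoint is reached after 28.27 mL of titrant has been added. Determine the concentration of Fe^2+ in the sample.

0.395 M

n(K2Cr2O7) = 0.04699 x 0.02827 = 0.001328 mol.
From the balanced equation, 1 mol K2Cr2O7 reacts with 6 mol Fe^2+, so n(Fe^2+) = 0.001328 x 6/1 = 0.007970 mol.
[Fe^2+] = 0.007970 / 0.02018 L = 0.395 M.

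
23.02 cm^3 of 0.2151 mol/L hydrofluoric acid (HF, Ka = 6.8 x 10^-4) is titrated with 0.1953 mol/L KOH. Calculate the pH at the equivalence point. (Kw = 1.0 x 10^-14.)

n(HF) = 0.2151 x 0.02302 = 0.004952 mol; V(KOH) at equivalence = 0.004952/0.1953 = 0.02535 L.
At equivalence all the acid is converted to F-; total volume = 0.02302 + 0.02535 = 0.04837 L, so [F-] = 0.004952/0.04837 = 0.1024 M.
Kb = Kw/Ka = 1.0e-14 / 6.8 x 10^-4 = 1.47e-11.
[OH^-] = sqrt(Kb x [F-]) = sqrt(1.47e-11 x 0.1024) = 1.23e-6 M.
pOH = 5.91, so pH = 14.00 - 5.91 = 8.09.

8.09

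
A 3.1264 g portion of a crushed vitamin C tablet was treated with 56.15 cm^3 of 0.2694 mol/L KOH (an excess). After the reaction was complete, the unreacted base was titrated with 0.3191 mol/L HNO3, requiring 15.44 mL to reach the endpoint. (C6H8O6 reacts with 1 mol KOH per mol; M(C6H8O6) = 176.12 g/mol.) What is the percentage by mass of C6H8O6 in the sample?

Total n(KOH) added = 0.2694 x 0.05615 = 0.01513 mol.
n(HNO3) used = 0.3191 x 0.01544 = 0.004927 mol, which equals the excess n(KOH).
So n(KOH) consumed by the sample = 0.01513 - 0.004927 = 0.01020 mol.
n(C6H8O6) = 0.01020 / 1 = 0.01020 mol.
mass C6H8O6 = 0.01020 x 176.12 = 1.796 g, so %C6H8O6 = 1.796/3.1264 x 100 = 57.5%.

57.5%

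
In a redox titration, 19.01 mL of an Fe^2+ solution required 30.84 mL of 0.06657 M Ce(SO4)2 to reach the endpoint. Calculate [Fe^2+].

n(Ce(SO4)2) = 0.06657 x 0.03084 = 0.002053 mol.
From the balanced equation, 1 mol Ce(SO4)2 reacts with 1 mol Fe^2+, so n(Fe^2+) = 0.002053 x 1/1 = 0.002053 mol.
[Fe^2+] = 0.002053 / 0.01901 L = 0.108 M.

0.108 M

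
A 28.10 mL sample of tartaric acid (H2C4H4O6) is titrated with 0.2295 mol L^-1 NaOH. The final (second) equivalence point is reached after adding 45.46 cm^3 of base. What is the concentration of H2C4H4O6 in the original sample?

0.186 M

n(NaOH) = 0.2295 x 0.04546 = 0.01043 mol.
At the final (second) equivalence point, 2 mol OH^- react per mol H2C4H4O6, so n(H2C4H4O6) = 0.01043 / 2 = 0.005217 mol.
[H2C4H4O6] = 0.005217 / 0.02810 L = 0.186 M.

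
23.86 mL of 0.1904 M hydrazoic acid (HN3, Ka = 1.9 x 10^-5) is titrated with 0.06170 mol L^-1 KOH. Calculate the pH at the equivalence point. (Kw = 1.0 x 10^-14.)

n(HN3) = 0.1904 x 0.02386 = 0.004543 mol; V(KOH) at equivalence = 0.004543/0.06170 = 0.07363 L.
At equivalence all the acid is converted to N3-; total volume = 0.02386 + 0.07363 = 0.09749 L, so [N3-] = 0.004543/0.09749 = 0.04660 M.
Kb = Kw/Ka = 1.0e-14 / 1.9 x 10^-5 = 5.26e-10.
[OH^-] = sqrt(Kb x [N3-]) = sqrt(5.26e-10 x 0.04660) = 4.95e-6 M.
pOH = 5.31, so pH = 14.00 - 5.31 = 8.69.

8.69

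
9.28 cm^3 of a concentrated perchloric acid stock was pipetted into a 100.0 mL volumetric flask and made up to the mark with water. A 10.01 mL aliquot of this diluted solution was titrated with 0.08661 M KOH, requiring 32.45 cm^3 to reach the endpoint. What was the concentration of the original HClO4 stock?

3.03 M

n(KOH) = 0.08661 x 0.03245 = 0.002810 mol.
n(HClO4) in the aliquot = 0.002810 mol.
[diluted HClO4] = 0.002810 / 0.01001 = 0.2808 M.
Dilution factor = 100.0/9.280 = 10.78, so [stock] = 0.2808 x 10.78 = 3.03 M.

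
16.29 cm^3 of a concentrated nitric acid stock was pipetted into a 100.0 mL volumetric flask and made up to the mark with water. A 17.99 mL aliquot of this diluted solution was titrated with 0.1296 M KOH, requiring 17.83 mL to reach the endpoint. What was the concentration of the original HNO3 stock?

n(KOH) = 0.1296 x 0.01783 = 0.002311 mol.
n(HNO3) in the aliquot = 0.002311 mol.
[diluted HNO3] = 0.002311 / 0.01799 = 0.1284 M.
Dilution factor = 100.0/16.29 = 6.139, so [stock] = 0.1284 x 6.139 = 0.789 M.

0.789 M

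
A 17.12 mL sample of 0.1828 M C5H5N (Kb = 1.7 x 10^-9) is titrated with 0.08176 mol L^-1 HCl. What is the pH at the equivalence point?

3.24

n(C5H5N) = 0.1828 x 0.01712 = 0.003130 mol; V(HCl) at equivalence = 0.003130/0.08176 = 0.03828 L.
At equivalence the base is fully converted to C5H5NH+; total volume = 0.05540 L, so [C5H5NH+] = 0.003130/0.05540 = 0.05649 M.
Ka(C5H5NH+) = Kw/Kb = 1.0e-14 / 1.7 x 10^-9 = 5.88e-6.
[H^+] = sqrt(Ka x [C5H5NH+]) = sqrt(5.88e-6 x 0.05649) = 0.000576 M.
pH = -log(0.000576) = 3.24.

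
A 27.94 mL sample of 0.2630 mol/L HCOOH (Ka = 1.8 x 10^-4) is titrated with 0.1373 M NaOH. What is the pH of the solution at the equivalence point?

n(HCOOH) = 0.2630 x 0.02794 = 0.007348 mol; V(NaOH) at equivalence = 0.007348/0.1373 = 0.05352 L.
At equivalence all the acid is converted to HCOO-; total volume = 0.02794 + 0.05352 = 0.08146 L, so [HCOO-] = 0.007348/0.08146 = 0.09021 M.
Kb = Kw/Ka = 1.0e-14 / 1.8 x 10^-4 = 5.56e-11.
[OH^-] = sqrt(Kb x [HCOO-]) = sqrt(5.56e-11 x 0.09021) = 2.24e-6 M.
pOH = 5.65, so pH = 14.00 - 5.65 = 8.35.

8.35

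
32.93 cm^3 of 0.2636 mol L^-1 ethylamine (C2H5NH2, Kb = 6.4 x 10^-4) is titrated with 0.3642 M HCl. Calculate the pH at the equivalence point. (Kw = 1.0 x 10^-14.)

5.81

n(C2H5NH2) = 0.2636 x 0.03293 = 0.008680 mol; V(HCl) at equivalence = 0.008680/0.3642 = 0.02383 L.
At equivalence the base is fully converted to C2H5NH3+; total volume = 0.05676 L, so [C2H5NH3+] = 0.008680/0.05676 = 0.1529 M.
Ka(C2H5NH3+) = Kw/Kb = 1.0e-14 / 6.4 x 10^-4 = 1.56e-11.
[H^+] = sqrt(Ka x [C2H5NH3+]) = sqrt(1.56e-11 x 0.1529) = 1.55e-6 M.
pH = -log(1.55e-6) = 5.81.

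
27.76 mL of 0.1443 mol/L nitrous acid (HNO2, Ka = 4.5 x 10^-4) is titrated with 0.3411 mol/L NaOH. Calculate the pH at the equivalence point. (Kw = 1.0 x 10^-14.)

8.18

n(HNO2) = 0.1443 x 0.02776 = 0.004006 mol; V(NaOH) at equivalence = 0.004006/0.3411 = 0.01174 L.
At equivalence all the acid is converted to NO2-; total volume = 0.02776 + 0.01174 = 0.03950 L, so [NO2-] = 0.004006/0.03950 = 0.1014 M.
Kb = Kw/Ka = 1.0e-14 / 4.5 x 10^-4 = 2.22e-11.
[OH^-] = sqrt(Kb x [NO2-]) = sqrt(2.22e-11 x 0.1014) = 1.50e-6 M.
pOH = 5.82, so pH = 14.00 - 5.82 = 8.18.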